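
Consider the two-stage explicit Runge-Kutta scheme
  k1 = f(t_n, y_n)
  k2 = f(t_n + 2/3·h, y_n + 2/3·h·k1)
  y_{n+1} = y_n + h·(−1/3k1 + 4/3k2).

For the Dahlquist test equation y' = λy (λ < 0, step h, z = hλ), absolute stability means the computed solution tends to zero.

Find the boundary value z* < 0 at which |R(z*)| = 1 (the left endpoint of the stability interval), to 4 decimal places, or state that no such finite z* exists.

Test eqn y'=λy, z=hλ:
  k1=λy_n ⇒ h·k1=z·y_n;  k2=λ(1+2/3z)y_n ⇒ h·k2=z(1+2/3z)y_n
  y_{n+1}/y_n = 1 − 1/3z + 4/3z(1+2/3z) = 1 + z + 8/9z²
  R(z) = 1 + z + 8/9z².

Find x<0 with |R(x)|<1.
x=-1.13: |R|=1.0050
R=1: x+8/9x²=0 ⇒ x=−9/8=-1.1250; min R=1−1/(4·8/9)=0.7188>−1
Confirm numerically:
  x=-0.928: |R|=0.83750 <1
  x=-0.914: |R|=0.82857 <1
  x=-0.658: |R|=0.72686 <1
  x=-1.670: |R|=1.80902 >1
  x=-1.560: |R|=1.60320 >1
  x=-1.157: |R|=1.03291 >1
So |R|<1 on (-1.1250, 0).

z* = -1.1250.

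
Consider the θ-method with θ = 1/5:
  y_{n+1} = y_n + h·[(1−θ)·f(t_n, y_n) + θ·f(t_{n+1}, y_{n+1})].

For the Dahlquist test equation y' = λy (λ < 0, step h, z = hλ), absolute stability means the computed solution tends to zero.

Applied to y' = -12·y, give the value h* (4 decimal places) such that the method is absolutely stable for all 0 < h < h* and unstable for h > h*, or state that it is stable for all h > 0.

(-3.3333,0); λ=-12 ⇒ h* = (10/3)/12 = 0.2778.

Test eqn y'=λy, z=hλ:
  y_{n+1} = y_n + z·[4/5·y_n + 1/5·y_{n+1}] ⇒ (1 − 1/5z)y_{n+1} = (1 + 4/5z)y_n
  so R(z) = (1 + 4/5z)/(1 − 1/5z).

Solve |R(x)|<1 on ℝ⁻.
x=-1.46: |R|=0.1300
R=−1: 1+4/5x = −1+1/5x ⇒ -3/5x=2 ⇒ x=2/(-3/5)=-3.3333
Confirm numerically:
  x=-3.178: |R|=0.94302 <1
  x=-1.891: |R|=0.37208 <1
  x=-1.387: |R|=0.08580 <1
  x=-1.378: |R|=0.08028 <1
  x=-3.843: |R|=1.17291 >1
  x=-3.655: |R|=1.11150 >1
  x=-3.363: |R|=1.01064 >1
Stable set (-3.3333, 0).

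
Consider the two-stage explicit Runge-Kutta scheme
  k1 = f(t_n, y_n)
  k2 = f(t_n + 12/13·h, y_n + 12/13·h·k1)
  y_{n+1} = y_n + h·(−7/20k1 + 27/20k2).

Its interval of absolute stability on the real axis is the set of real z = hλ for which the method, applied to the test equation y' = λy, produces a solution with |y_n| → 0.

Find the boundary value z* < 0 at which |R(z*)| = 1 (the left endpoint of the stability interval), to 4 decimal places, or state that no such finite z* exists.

left endpoint -0.8025.

Test eqn y'=λy, z=hλ:
  k1=λy_n ⇒ h·k1=z·y_n;  k2=λ(1+12/13z)y_n ⇒ h·k2=z(1+12/13z)y_n
  y_{n+1}/y_n = 1 − 7/20z + 27/20z(1+12/13z) = 1 + z + 81/65z²
  so R(z) = 1 + z + 81/65z².

Boundary: |R(x)|=1, x<0.
x=-1.62: |R|=2.6504
R=1: x+81/65x²=0 ⇒ x=−65/81=-0.8025; min R=1−1/(4·81/65)=0.7994>−1
Confirm numerically:
  x=-0.637: |R|=0.86865 <1
  x=-0.461: |R|=0.80383 <1
  x=-0.405: |R|=0.79940 <1
  x=-0.401: |R|=0.79938 <1
  x=-1.325: |R|=1.86278 >1
  x=-1.217: |R|=1.62866 >1
  x=-1.074: |R|=1.36341 >1
Stable set (-0.8025, 0).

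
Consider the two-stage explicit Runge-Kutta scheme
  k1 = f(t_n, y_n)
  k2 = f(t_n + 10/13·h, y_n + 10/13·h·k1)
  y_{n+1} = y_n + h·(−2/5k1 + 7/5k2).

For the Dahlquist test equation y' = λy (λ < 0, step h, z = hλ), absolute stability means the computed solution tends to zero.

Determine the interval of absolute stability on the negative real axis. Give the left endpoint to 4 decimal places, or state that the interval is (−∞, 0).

Test eqn y'=λy, z=hλ:
  k1=λy_n ⇒ h·k1=z·y_n;  k2=λ(1+10/13z)y_n ⇒ h·k2=z(1+10/13z)y_n
  y_{n+1}/y_n = 1 − 2/5z + 7/5z(1+10/13z) = 1 + z + 14/13z²
  ⇒ R(z) = 1 + z + 14/13z².

Solve |R(x)|<1 on ℝ⁻.
x=-0.75: |R|=0.8558
R=1: x+14/13x²=0 ⇒ x=−13/14=-0.9286; min R=1−1/(4·14/13)=0.7679>−1
Confirm numerically:
  x=-0.843: |R|=0.92231 <1
  x=-0.799: |R|=0.88851 <1
  x=-0.588: |R|=0.78434 <1
  x=-0.424: |R|=0.76960 <1
  x=-1.420: |R|=1.75151 >1
  x=-1.181: |R|=1.32105 >1
  x=-1.013: |R|=1.09211 >1
So |R|<1 on (-0.9286, 0).

z∈(-0.9286,0).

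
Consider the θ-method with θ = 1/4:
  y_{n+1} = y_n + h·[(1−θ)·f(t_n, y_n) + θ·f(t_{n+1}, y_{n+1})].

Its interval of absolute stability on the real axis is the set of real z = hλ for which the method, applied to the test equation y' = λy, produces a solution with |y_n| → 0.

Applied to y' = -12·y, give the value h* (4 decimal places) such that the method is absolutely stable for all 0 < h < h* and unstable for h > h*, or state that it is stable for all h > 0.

With y'=λy (z=hλ):
  y_{n+1} = y_n + z·[3/4·y_n + 1/4·y_{n+1}] ⇒ (1 − 1/4z)y_{n+1} = (1 + 3/4z)y_n
  so R(z) = (1 + 3/4z)/(1 − 1/4z).

Solve |R(x)|<1 on ℝ⁻.
x=-1.21: |R|=0.0710
R=−1: 1+3/4x = −1+1/4x ⇒ -1/2x=2 ⇒ x=2/(-1/2)=-4.0000
Confirm numerically:
  x=-2.971: |R|=0.70478 <1
  x=-1.813: |R|=0.24755 <1
  x=-1.731: |R|=0.20817 <1
  x=-4.580: |R|=1.13520 >1
  x=-4.290: |R|=1.06996 >1
  x=-4.178: |R|=1.04353 >1
Interval (-4.0000, 0).

(-4.0000,0); λ=-12 ⇒ h* = (4)/12 = 0.3333.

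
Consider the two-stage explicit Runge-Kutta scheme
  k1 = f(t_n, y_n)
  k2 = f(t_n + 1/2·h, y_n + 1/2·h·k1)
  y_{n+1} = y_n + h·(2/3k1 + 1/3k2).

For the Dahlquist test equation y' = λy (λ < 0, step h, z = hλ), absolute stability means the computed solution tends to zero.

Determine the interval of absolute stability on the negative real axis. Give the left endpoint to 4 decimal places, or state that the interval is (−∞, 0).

On y'=λy, z=hλ:
  k1=λy_n ⇒ h·k1=z·y_n;  k2=λ(1+1/2z)y_n ⇒ h·k2=z(1+1/2z)y_n
  y_{n+1}/y_n = 1 + 2/3z + 1/3z(1+1/2z) = 1 + z + 1/6z²
  R(z) = 1 + z + 1/6z².

Solve |R(x)|<1 on ℝ⁻.
x=-0.78: |R|=0.3214
R=1: x+1/6x²=0 ⇒ x=−6=-6.0000; min R=1−1/(4·1/6)=-0.5000>−1
Confirm numerically:
  x=-4.880: |R|=0.08907 <1
  x=-4.474: |R|=0.13789 <1
  x=-2.639: |R|=0.47828 <1
  x=-2.479: |R|=0.45476 <1
  x=-6.578: |R|=1.63368 >1
  x=-6.075: |R|=1.07594 >1
Stable set (-6.0000, 0).

(-6.0000, 0).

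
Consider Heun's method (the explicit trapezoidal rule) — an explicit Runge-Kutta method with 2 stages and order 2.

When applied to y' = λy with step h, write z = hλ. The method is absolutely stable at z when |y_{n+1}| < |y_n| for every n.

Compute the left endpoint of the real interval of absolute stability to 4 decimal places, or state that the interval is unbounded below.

left endpoint -2.0000.

Test eqn y'=λy, z=hλ:
  order 2, 2-stage ⇒ R(z)=1+z+z^2/2
  (e.g. R(-1.48)=0.61520, |R|=0.61520)

Need |R(x)|<1, x<0.
x=-1.48: |R|=0.6152
|R(-1.59)|=0.6741 |R(-1.34)|=0.5578 |R(-0.56)|=0.5968
Bisect:
  x_lo=-2.5852 |R|=1.7564  x_hi=-0.1398 |R|=0.8700
  mid=-1.36250 |R|=0.56570 →hi
  mid=-1.97384 |R|=0.97418 →hi
  mid=-2.27951 |R|=1.31857 →lo
  mid=-2.12667 |R|=1.13470 →lo
  mid=-2.05026 |R|=1.05152 →lo
  mid=-2.01205 |R|=1.01212 →lo
  mid=-1.99294 |R|=0.99297 →hi
  mid=-2.00250 |R|=1.00250 →lo
  mid=-1.99772 |R|=0.99772 →hi
  mid=-2.00011 |R|=1.00011 →lo
  ...
  [-2.00011,-1.99996] ⇒ x*=-2.0000
So |R|<1 on (-2.0000, 0).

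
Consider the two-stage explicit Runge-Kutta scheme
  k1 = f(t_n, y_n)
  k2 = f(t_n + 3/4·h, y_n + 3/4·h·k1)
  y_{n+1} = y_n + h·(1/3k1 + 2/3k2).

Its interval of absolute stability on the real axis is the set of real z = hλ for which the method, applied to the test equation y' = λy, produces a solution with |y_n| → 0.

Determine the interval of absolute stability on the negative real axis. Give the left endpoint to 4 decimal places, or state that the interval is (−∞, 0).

z∈(-2.0000,0).

With y'=λy (z=hλ):
  k1=λy_n ⇒ h·k1=z·y_n;  k2=λ(1+3/4z)y_n ⇒ h·k2=z(1+3/4z)y_n
  y_{n+1}/y_n = 1 + 1/3z + 2/3z(1+3/4z) = 1 + z + 1/2z²
  so R(z) = 1 + z + 1/2z².

Need |R(x)|<1, x<0.
x=-1.17: |R|=0.5144
R=1: x+1/2x²=0 ⇒ x=−2=-2.0000; min R=1−1/(4·1/2)=0.5000>−1
Confirm numerically:
  x=-0.993: |R|=0.50002 <1
  x=-0.940: |R|=0.50180 <1
  x=-0.862: |R|=0.50952 <1
  x=-0.848: |R|=0.51155 <1
  x=-2.320: |R|=1.37120 >1
  x=-2.042: |R|=1.04288 >1
So |R|<1 on (-2.0000, 0).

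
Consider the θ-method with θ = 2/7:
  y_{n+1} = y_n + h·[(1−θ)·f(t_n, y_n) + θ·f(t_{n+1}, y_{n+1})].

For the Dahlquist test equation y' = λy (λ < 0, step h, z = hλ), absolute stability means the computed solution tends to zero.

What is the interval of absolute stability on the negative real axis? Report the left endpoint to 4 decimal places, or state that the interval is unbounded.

z∈(-4.6667,0).

Set f=λy, z=hλ:
  y_{n+1} = y_n + z·[5/7·y_n + 2/7·y_{n+1}] ⇒ (1 − 2/7z)y_{n+1} = (1 + 5/7z)y_n
  Hence R(z) = (1 + 5/7z)/(1 − 2/7z).

Need |R(x)|<1, x<0.
x=-1.26: |R|=0.0735
R=−1: 1+5/7x = −1+2/7x ⇒ -3/7x=2 ⇒ x=2/(-3/7)=-4.6667
Confirm numerically:
  x=-4.506: |R|=0.96990 <1
  x=-4.318: |R|=0.93310 <1
  x=-4.082: |R|=0.88433 <1
  x=-2.759: |R|=0.54282 <1
  x=-4.755: |R|=1.01605 >1
  x=-4.727: |R|=1.01100 >1
Stable set (-4.6667, 0).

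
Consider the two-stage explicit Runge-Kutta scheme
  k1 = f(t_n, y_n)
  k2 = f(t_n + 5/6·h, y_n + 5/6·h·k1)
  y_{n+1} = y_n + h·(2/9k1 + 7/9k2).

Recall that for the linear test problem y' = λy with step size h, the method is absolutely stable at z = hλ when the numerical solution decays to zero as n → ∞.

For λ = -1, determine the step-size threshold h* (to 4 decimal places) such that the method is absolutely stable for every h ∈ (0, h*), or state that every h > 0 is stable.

With y'=λy (z=hλ):
  k1=λy_n ⇒ h·k1=z·y_n;  k2=λ(1+5/6z)y_n ⇒ h·k2=z(1+5/6z)y_n
  y_{n+1}/y_n = 1 + 2/9z + 7/9z(1+5/6z) = 1 + z + 35/54z²
  ⇒ R(z) = 1 + z + 35/54z².

Solve |R(x)|<1 on ℝ⁻.
x=-0.68: |R|=0.6197
R=1: x+35/54x²=0 ⇒ x=−54/35=-1.5429; min R=1−1/(4·35/54)=0.6143>−1
Confirm numerically:
  x=-1.399: |R|=0.86956 <1
  x=-1.373: |R|=0.84884 <1
  x=-1.140: |R|=0.70233 <1
  x=-0.691: |R|=0.61848 <1
  x=-1.978: |R|=1.55787 >1
  x=-1.718: |R|=1.19502 >1
  x=-1.621: |R|=1.08210 >1
Stable set (-1.5429, 0).

(-1.5429,0); λ=-1 ⇒ h* = (54/35)/1 = 1.5429.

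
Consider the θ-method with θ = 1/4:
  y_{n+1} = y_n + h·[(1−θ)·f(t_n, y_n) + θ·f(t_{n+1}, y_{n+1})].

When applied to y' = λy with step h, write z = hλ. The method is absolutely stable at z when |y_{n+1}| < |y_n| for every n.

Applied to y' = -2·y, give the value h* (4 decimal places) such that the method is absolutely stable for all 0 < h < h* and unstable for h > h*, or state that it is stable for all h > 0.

(-4.0000,0); λ=-2 ⇒ h* = (4)/2 = 2.0000.

Set f=λy, z=hλ:
  y_{n+1} = y_n + z·[3/4·y_n + 1/4·y_{n+1}] ⇒ (1 − 1/4z)y_{n+1} = (1 + 3/4z)y_n
  so R(z) = (1 + 3/4z)/(1 − 1/4z).

Solve |R(x)|<1 on ℝ⁻.
x=-1.63: |R|=0.1581
R=−1: 1+3/4x = −1+1/4x ⇒ -1/2x=2 ⇒ x=2/(-1/2)=-4.0000
Confirm numerically:
  x=-3.300: |R|=0.80822 <1
  x=-3.285: |R|=0.80371 <1
  x=-2.940: |R|=0.69452 <1
  x=-2.603: |R|=0.57686 <1
  x=-4.594: |R|=1.13824 >1
  x=-4.546: |R|=1.12778 >1
  x=-4.057: |R|=1.01415 >1
Stable set (-4.0000, 0).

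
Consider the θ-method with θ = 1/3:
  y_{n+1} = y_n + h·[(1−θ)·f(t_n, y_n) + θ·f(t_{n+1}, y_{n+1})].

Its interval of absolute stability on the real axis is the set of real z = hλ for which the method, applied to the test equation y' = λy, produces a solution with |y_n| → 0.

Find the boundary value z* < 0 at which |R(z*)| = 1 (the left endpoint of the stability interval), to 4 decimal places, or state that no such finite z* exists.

Set f=λy, z=hλ:
  y_{n+1} = y_n + z·[2/3·y_n + 1/3·y_{n+1}] ⇒ (1 − 1/3z)y_{n+1} = (1 + 2/3z)y_n
  ⇒ R(z) = (1 + 2/3z)/(1 − 1/3z).

Boundary: |R(x)|=1, x<0.
x=-1.2: |R|=0.1429
R=−1: 1+2/3x = −1+1/3x ⇒ -1/3x=2 ⇒ x=2/(-1/3)=-6.0000
Confirm numerically:
  x=-5.568: |R|=0.94958 <1
  x=-5.195: |R|=0.90177 <1
  x=-4.421: |R|=0.78723 <1
  x=-2.859: |R|=0.46390 <1
  x=-6.549: |R|=1.05749 >1
  x=-6.219: |R|=1.02376 >1
  x=-6.064: |R|=1.00706 >1
Stable set (-6.0000, 0).

left endpoint -6.0000.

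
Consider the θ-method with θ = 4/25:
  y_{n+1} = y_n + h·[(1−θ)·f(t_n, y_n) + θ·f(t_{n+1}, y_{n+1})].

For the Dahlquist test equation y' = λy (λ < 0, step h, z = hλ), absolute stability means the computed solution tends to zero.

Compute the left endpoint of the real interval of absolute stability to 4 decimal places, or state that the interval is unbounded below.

z* = -2.9412.

With y'=λy (z=hλ):
  y_{n+1} = y_n + z·[21/25·y_n + 4/25·y_{n+1}] ⇒ (1 − 4/25z)y_{n+1} = (1 + 21/25z)y_n
  ⇒ R(z) = (1 + 21/25z)/(1 − 4/25z).

Find x<0 with |R(x)|<1.
x=-1.77: |R|=0.3794
R=−1: 1+21/25x = −1+4/25x ⇒ -17/25x=2 ⇒ x=2/(-17/25)=-2.9412
Confirm numerically:
  x=-2.574: |R|=0.82315 <1
  x=-1.527: |R|=0.22718 <1
  x=-1.339: |R|=0.10275 <1
  x=-3.517: |R|=1.25056 >1
  x=-3.445: |R|=1.22086 >1
  x=-3.255: |R|=1.14032 >1
So |R|<1 on (-2.9412, 0).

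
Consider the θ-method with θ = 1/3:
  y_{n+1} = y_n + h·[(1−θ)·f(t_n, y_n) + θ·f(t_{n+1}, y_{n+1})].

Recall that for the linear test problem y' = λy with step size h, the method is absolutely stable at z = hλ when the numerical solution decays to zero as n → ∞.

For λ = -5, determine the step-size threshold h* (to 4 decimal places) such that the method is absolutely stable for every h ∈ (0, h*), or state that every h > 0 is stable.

(-6.0000,0); λ=-5 ⇒ h* = (6)/5 = 1.2000.

Test eqn y'=λy, z=hλ:
  y_{n+1} = y_n + z·[2/3·y_n + 1/3·y_{n+1}] ⇒ (1 − 1/3z)y_{n+1} = (1 + 2/3z)y_n
  Hence R(z) = (1 + 2/3z)/(1 − 1/3z).

Need |R(x)|<1, x<0.
x=-0.34: |R|=0.6946
R=−1: 1+2/3x = −1+1/3x ⇒ -1/3x=2 ⇒ x=2/(-1/3)=-6.0000
Confirm numerically:
  x=-5.665: |R|=0.96134 <1
  x=-4.580: |R|=0.81266 <1
  x=-3.663: |R|=0.64926 <1
  x=-6.407: |R|=1.04327 >1
  x=-6.214: |R|=1.02323 >1
So |R|<1 on (-6.0000, 0).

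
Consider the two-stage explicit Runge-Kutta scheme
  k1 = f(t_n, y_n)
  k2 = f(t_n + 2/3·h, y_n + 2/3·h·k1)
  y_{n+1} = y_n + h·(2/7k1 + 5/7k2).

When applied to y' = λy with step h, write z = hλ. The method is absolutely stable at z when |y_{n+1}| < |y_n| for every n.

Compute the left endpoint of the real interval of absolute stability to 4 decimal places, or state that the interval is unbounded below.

left endpoint -2.1000.

On y'=λy, z=hλ:
  k1=λy_n ⇒ h·k1=z·y_n;  k2=λ(1+2/3z)y_n ⇒ h·k2=z(1+2/3z)y_n
  y_{n+1}/y_n = 1 + 2/7z + 5/7z(1+2/3z) = 1 + z + 10/21z²
  so R(z) = 1 + z + 10/21z².

Boundary: |R(x)|=1, x<0.
x=-0.87: |R|=0.4904
R=1: x+10/21x²=0 ⇒ x=−21/10=-2.1000; min R=1−1/(4·10/21)=0.4750>−1
Confirm numerically:
  x=-2.009: |R|=0.91294 <1
  x=-1.749: |R|=0.70767 <1
  x=-1.449: |R|=0.55081 <1
  x=-1.285: |R|=0.50130 <1
  x=-2.471: |R|=1.43654 >1
  x=-2.388: |R|=1.32750 >1
  x=-2.381: |R|=1.31860 >1
So |R|<1 on (-2.1000, 0).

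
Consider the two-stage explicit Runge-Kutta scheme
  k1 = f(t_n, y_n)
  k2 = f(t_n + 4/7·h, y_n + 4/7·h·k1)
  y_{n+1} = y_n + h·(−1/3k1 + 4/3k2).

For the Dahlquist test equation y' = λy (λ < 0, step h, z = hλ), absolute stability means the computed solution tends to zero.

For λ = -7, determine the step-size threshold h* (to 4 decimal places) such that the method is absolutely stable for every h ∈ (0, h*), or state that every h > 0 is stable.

(-1.3125,0); λ=-7 ⇒ h* = (21/16)/7 = 0.1875.

With y'=λy (z=hλ):
  k1=λy_n ⇒ h·k1=z·y_n;  k2=λ(1+4/7z)y_n ⇒ h·k2=z(1+4/7z)y_n
  y_{n+1}/y_n = 1 − 1/3z + 4/3z(1+4/7z) = 1 + z + 16/21z²
  R(z) = 1 + z + 16/21z².

Boundary: |R(x)|=1, x<0.
x=-1.09: |R|=0.8152
R=1: x+16/21x²=0 ⇒ x=−21/16=-1.3125; min R=1−1/(4·16/21)=0.6719>−1
Confirm numerically:
  x=-1.253: |R|=0.94320 <1
  x=-1.233: |R|=0.92532 <1
  x=-1.207: |R|=0.90298 <1
  x=-0.878: |R|=0.70934 <1
  x=-1.876: |R|=1.80543 >1
  x=-1.802: |R|=1.67206 >1
Interval (-1.3125, 0).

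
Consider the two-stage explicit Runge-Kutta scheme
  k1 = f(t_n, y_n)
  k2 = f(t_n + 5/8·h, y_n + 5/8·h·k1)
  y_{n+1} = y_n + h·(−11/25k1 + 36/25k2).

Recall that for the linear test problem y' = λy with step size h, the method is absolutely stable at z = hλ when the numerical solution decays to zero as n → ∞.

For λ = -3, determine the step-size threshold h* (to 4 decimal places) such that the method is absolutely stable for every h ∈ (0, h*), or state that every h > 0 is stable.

Test eqn y'=λy, z=hλ:
  k1=λy_n ⇒ h·k1=z·y_n;  k2=λ(1+5/8z)y_n ⇒ h·k2=z(1+5/8z)y_n
  y_{n+1}/y_n = 1 − 11/25z + 36/25z(1+5/8z) = 1 + z + 9/10z²
  Hence R(z) = 1 + z + 9/10z².

Need |R(x)|<1, x<0.
x=-1.38: |R|=1.3340
R=1: x+9/10x²=0 ⇒ x=−10/9=-1.1111; min R=1−1/(4·9/10)=0.7222>−1
Confirm numerically:
  x=-1.067: |R|=0.95764 <1
  x=-0.993: |R|=0.89444 <1
  x=-0.899: |R|=0.82838 <1
  x=-0.532: |R|=0.72272 <1
  x=-1.648: |R|=1.79631 >1
  x=-1.194: |R|=1.08907 >1
Interval (-1.1111, 0).

(-1.1111,0); λ=-3 ⇒ h* = (10/9)/3 = 0.3704.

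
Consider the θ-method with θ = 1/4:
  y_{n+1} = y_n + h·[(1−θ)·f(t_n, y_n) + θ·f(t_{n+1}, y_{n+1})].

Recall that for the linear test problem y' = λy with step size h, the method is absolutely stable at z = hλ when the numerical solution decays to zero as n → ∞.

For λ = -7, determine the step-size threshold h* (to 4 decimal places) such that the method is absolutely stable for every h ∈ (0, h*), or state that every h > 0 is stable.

(-4.0000,0); λ=-7 ⇒ h* = (4)/7 = 0.5714.

Set f=λy, z=hλ:
  y_{n+1} = y_n + z·[3/4·y_n + 1/4·y_{n+1}] ⇒ (1 − 1/4z)y_{n+1} = (1 + 3/4z)y_n
  R(z) = (1 + 3/4z)/(1 − 1/4z).

Solve |R(x)|<1 on ℝ⁻.
x=-1.17: |R|=0.0948
R=−1: 1+3/4x = −1+1/4x ⇒ -1/2x=2 ⇒ x=2/(-1/2)=-4.0000
Confirm numerically:
  x=-3.884: |R|=0.97057 <1
  x=-2.169: |R|=0.40639 <1
  x=-2.165: |R|=0.40470 <1
  x=-2.081: |R|=0.36885 <1
  x=-4.431: |R|=1.10224 >1
  x=-4.133: |R|=1.03271 >1
Stable set (-4.0000, 0).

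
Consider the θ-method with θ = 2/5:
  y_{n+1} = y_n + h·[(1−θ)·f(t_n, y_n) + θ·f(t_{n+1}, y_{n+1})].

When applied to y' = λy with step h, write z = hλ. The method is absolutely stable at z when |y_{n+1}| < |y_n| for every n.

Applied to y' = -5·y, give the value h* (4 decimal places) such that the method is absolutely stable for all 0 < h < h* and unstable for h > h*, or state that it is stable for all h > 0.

With y'=λy (z=hλ):
  y_{n+1} = y_n + z·[3/5·y_n + 2/5·y_{n+1}] ⇒ (1 − 2/5z)y_{n+1} = (1 + 3/5z)y_n
  R(z) = (1 + 3/5z)/(1 − 2/5z).

Need |R(x)|<1, x<0.
x=-1.7: |R|=0.0119
R=−1: 1+3/5x = −1+2/5x ⇒ -1/5x=2 ⇒ x=2/(-1/5)=-10.0000
Confirm numerically:
  x=-9.394: |R|=0.97452 <1
  x=-8.448: |R|=0.92912 <1
  x=-6.978: |R|=0.84058 <1
  x=-5.745: |R|=0.74196 <1
  x=-10.334: |R|=1.01301 >1
  x=-10.275: |R|=1.01076 >1
  x=-10.123: |R|=1.00487 >1
Interval (-10.0000, 0).

(-10.0000,0); λ=-5 ⇒ h* = (10)/5 = 2.0000.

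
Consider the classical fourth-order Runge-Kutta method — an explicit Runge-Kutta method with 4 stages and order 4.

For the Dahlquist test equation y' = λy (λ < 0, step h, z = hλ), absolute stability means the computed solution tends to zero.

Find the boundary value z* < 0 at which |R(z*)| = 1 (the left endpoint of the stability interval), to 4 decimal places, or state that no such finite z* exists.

On y'=λy, z=hλ:
  order 4, 4-stage ⇒ R(z)=1+z+z^2/2+z^3/6+z^4/24
  (e.g. R(-0.55)=0.57733, |R|=0.57733)

Boundary: |R(x)|=1, x<0.
x=-0.55: |R|=0.5773
|R(-1.86)|=0.2960 |R(-0.98)|=0.3818 |R(-0.78)|=0.4605
Bisect:
  x_lo=-3.1449 |R|=1.6920  x_hi=-0.2673 |R|=0.7655
  mid=-1.70605 |R|=0.27463 →hi
  mid=-2.42546 |R|=0.57986 →hi
  mid=-2.78516 |R|=0.99979 →hi
  mid=-2.96501 |R|=1.30653 →lo
  mid=-2.87508 |R|=1.14403 →lo
  mid=-2.83012 |R|=1.06971 →lo
  mid=-2.80764 |R|=1.03422 →lo
  mid=-2.79640 |R|=1.01687 →lo
  ...
  [-2.78533,-2.78516] ⇒ x*=-2.7853
Interval (-2.7853, 0).

left endpoint -2.7853.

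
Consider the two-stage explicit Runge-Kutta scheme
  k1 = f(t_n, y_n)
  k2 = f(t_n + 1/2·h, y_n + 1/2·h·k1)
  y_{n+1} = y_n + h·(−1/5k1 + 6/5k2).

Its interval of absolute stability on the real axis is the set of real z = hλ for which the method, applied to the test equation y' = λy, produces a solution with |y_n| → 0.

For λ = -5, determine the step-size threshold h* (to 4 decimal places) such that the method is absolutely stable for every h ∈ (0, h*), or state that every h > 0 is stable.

(-1.6667,0); λ=-5 ⇒ h* = (5/3)/5 = 0.3333.

Set f=λy, z=hλ:
  k1=λy_n ⇒ h·k1=z·y_n;  k2=λ(1+1/2z)y_n ⇒ h·k2=z(1+1/2z)y_n
  y_{n+1}/y_n = 1 − 1/5z + 6/5z(1+1/2z) = 1 + z + 3/5z²
  so R(z) = 1 + z + 3/5z².

Need |R(x)|<1, x<0.
x=-1.4: |R|=0.7760
R=1: x+3/5x²=0 ⇒ x=−5/3=-1.6667; min R=1−1/(4·3/5)=0.5833>−1
Confirm numerically:
  x=-1.592: |R|=0.92868 <1
  x=-0.979: |R|=0.59606 <1
  x=-0.838: |R|=0.58335 <1
  x=-2.187: |R|=1.68278 >1
  x=-1.924: |R|=1.29707 >1
Interval (-1.6667, 0).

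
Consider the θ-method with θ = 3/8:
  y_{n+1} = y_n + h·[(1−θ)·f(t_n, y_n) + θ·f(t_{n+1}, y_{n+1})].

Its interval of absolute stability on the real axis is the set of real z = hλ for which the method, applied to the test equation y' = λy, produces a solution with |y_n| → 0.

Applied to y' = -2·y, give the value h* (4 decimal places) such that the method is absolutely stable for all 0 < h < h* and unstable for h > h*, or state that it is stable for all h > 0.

On y'=λy, z=hλ:
  y_{n+1} = y_n + z·[5/8·y_n + 3/8·y_{n+1}] ⇒ (1 − 3/8z)y_{n+1} = (1 + 5/8z)y_n
  ⇒ R(z) = (1 + 5/8z)/(1 − 3/8z).

Solve |R(x)|<1 on ℝ⁻.
x=-1.28: |R|=0.1351
R=−1: 1+5/8x = −1+3/8x ⇒ -1/4x=2 ⇒ x=2/(-1/4)=-8.0000
Confirm numerically:
  x=-7.010: |R|=0.93179 <1
  x=-6.944: |R|=0.92675 <1
  x=-6.770: |R|=0.91310 <1
  x=-8.574: |R|=1.03404 >1
  x=-8.088: |R|=1.00545 >1
So |R|<1 on (-8.0000, 0).

(-8.0000,0); λ=-2 ⇒ h* = (8)/2 = 4.0000.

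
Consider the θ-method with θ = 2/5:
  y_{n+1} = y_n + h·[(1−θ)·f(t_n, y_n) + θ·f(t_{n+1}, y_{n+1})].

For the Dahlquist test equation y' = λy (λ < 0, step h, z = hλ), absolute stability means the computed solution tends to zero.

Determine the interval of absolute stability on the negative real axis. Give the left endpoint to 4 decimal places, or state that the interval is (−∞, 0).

z∈(-10.0000,0).

Set f=λy, z=hλ:
  y_{n+1} = y_n + z·[3/5·y_n + 2/5·y_{n+1}] ⇒ (1 − 2/5z)y_{n+1} = (1 + 3/5z)y_n
  so R(z) = (1 + 3/5z)/(1 − 2/5z).

Find x<0 with |R(x)|<1.
x=-0.84: |R|=0.3713
R=−1: 1+3/5x = −1+2/5x ⇒ -1/5x=2 ⇒ x=2/(-1/5)=-10.0000
Confirm numerically:
  x=-9.045: |R|=0.95864 <1
  x=-7.777: |R|=0.89185 <1
  x=-5.879: |R|=0.75409 <1
  x=-5.607: |R|=0.72906 <1
  x=-10.269: |R|=1.01053 >1
  x=-10.241: |R|=1.00946 >1
So |R|<1 on (-10.0000, 0).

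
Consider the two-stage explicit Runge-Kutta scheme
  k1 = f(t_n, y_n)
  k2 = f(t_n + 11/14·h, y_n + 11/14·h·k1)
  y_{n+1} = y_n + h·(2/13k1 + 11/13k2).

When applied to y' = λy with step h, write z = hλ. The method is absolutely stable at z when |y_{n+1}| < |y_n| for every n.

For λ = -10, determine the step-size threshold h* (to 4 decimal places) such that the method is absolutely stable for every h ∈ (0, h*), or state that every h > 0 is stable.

(-1.5041,0); λ=-10 ⇒ h* = (182/121)/10 = 0.1504.

Set f=λy, z=hλ:
  k1=λy_n ⇒ h·k1=z·y_n;  k2=λ(1+11/14z)y_n ⇒ h·k2=z(1+11/14z)y_n
  y_{n+1}/y_n = 1 + 2/13z + 11/13z(1+11/14z) = 1 + z + 121/182z²
  Hence R(z) = 1 + z + 121/182z².

Boundary: |R(x)|=1, x<0.
x=-0.93: |R|=0.6450
R=1: x+121/182x²=0 ⇒ x=−182/121=-1.5041; min R=1−1/(4·121/182)=0.6240>−1
Confirm numerically:
  x=-1.258: |R|=0.79414 <1
  x=-1.103: |R|=0.70584 <1
  x=-1.014: |R|=0.66958 <1
  x=-2.029: |R|=1.70802 >1
  x=-1.976: |R|=1.61990 >1
  x=-1.874: |R|=1.46082 >1
Stable set (-1.5041, 0).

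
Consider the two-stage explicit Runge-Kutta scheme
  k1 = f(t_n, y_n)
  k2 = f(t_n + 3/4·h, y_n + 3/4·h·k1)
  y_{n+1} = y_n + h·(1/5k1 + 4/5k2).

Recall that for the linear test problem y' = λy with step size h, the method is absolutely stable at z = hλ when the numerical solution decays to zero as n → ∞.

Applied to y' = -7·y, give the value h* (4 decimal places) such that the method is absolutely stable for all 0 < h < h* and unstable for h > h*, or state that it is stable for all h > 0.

With y'=λy (z=hλ):
  k1=λy_n ⇒ h·k1=z·y_n;  k2=λ(1+3/4z)y_n ⇒ h·k2=z(1+3/4z)y_n
  y_{n+1}/y_n = 1 + 1/5z + 4/5z(1+3/4z) = 1 + z + 3/5z²
  ⇒ R(z) = 1 + z + 3/5z².

Find x<0 with |R(x)|<1.
x=-0.58: |R|=0.6218
R=1: x+3/5x²=0 ⇒ x=−5/3=-1.6667; min R=1−1/(4·3/5)=0.5833>−1
Confirm numerically:
  x=-1.125: |R|=0.63437 <1
  x=-1.047: |R|=0.61073 <1
  x=-0.999: |R|=0.59980 <1
  x=-0.805: |R|=0.58381 <1
  x=-2.170: |R|=1.65534 >1
  x=-1.950: |R|=1.33150 >1
  x=-1.940: |R|=1.31816 >1
Stable set (-1.6667, 0).

(-1.6667,0); λ=-7 ⇒ h* = (5/3)/7 = 0.2381.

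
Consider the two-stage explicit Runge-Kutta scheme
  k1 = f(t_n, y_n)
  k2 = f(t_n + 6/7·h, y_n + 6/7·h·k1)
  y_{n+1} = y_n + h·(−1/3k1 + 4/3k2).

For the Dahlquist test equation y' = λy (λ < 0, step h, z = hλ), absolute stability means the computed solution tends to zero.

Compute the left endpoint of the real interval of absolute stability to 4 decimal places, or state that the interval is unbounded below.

left endpoint -0.8750.

On y'=λy, z=hλ:
  k1=λy_n ⇒ h·k1=z·y_n;  k2=λ(1+6/7z)y_n ⇒ h·k2=z(1+6/7z)y_n
  y_{n+1}/y_n = 1 − 1/3z + 4/3z(1+6/7z) = 1 + z + 8/7z²
  so R(z) = 1 + z + 8/7z².

Boundary: |R(x)|=1, x<0.
x=-0.97: |R|=1.1053
R=1: x+8/7x²=0 ⇒ x=−7/8=-0.8750; min R=1−1/(4·8/7)=0.7812>−1
Confirm numerically:
  x=-0.850: |R|=0.97571 <1
  x=-0.844: |R|=0.97010 <1
  x=-0.661: |R|=0.83834 <1
  x=-0.483: |R|=0.78362 <1
  x=-1.249: |R|=1.53386 >1
  x=-1.244: |R|=1.52461 >1
  x=-1.041: |R|=1.19749 >1
Interval (-0.8750, 0).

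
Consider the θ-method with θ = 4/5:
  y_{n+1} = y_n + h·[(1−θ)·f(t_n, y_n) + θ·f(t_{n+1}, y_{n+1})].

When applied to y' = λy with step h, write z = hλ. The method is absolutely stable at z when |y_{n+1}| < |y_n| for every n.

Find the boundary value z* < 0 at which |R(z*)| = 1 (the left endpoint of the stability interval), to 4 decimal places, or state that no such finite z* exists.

interval (−∞, 0).

Set f=λy, z=hλ:
  y_{n+1} = y_n + z·[1/5·y_n + 4/5·y_{n+1}] ⇒ (1 − 4/5z)y_{n+1} = (1 + 1/5z)y_n
  Hence R(z) = (1 + 1/5z)/(1 − 4/5z).

Need |R(x)|<1, x<0.
x=-1.56: |R|=0.3060
x=-2: |R|=0.2308
x=-10: |R|=0.1111
x=-100: |R|=0.2346
θ=4/5≥1/2 ⇒ |1+1/5x|<|1−4/5x| ∀x<0 ⇒ interval (−∞,0).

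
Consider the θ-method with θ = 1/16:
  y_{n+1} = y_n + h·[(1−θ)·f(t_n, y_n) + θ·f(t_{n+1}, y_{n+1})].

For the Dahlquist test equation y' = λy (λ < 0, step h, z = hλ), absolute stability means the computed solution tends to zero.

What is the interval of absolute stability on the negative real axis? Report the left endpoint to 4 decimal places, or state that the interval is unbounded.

z∈(-2.2857,0).

Test eqn y'=λy, z=hλ:
  y_{n+1} = y_n + z·[15/16·y_n + 1/16·y_{n+1}] ⇒ (1 − 1/16z)y_{n+1} = (1 + 15/16z)y_n
  R(z) = (1 + 15/16z)/(1 − 1/16z).

Boundary: |R(x)|=1, x<0.
x=-0.97: |R|=0.0854
R=−1: 1+15/16x = −1+1/16x ⇒ -7/8x=2 ⇒ x=2/(-7/8)=-2.2857
Confirm numerically:
  x=-2.005: |R|=0.78173 <1
  x=-1.935: |R|=0.72623 <1
  x=-1.661: |R|=0.50478 <1
  x=-1.511: |R|=0.38062 <1
  x=-2.790: |R|=1.37573 >1
  x=-2.323: |R|=1.02849 >1
Stable set (-2.2857, 0).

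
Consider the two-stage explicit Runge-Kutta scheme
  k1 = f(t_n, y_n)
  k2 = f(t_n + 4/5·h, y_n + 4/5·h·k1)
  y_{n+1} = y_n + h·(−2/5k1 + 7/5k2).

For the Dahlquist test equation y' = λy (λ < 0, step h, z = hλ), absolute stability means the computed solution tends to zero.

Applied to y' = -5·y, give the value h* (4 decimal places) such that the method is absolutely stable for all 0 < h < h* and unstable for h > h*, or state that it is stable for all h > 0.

With y'=λy (z=hλ):
  k1=λy_n ⇒ h·k1=z·y_n;  k2=λ(1+4/5z)y_n ⇒ h·k2=z(1+4/5z)y_n
  y_{n+1}/y_n = 1 − 2/5z + 7/5z(1+4/5z) = 1 + z + 28/25z²
  so R(z) = 1 + z + 28/25z².

Boundary: |R(x)|=1, x<0.
x=-1.62: |R|=2.3193
R=1: x+28/25x²=0 ⇒ x=−25/28=-0.8929; min R=1−1/(4·28/25)=0.7768>−1
Confirm numerically:
  x=-0.718: |R|=0.85939 <1
  x=-0.713: |R|=0.85637 <1
  x=-0.518: |R|=0.78252 <1
  x=-0.476: |R|=0.77777 <1
  x=-1.470: |R|=1.95021 >1
  x=-1.257: |R|=1.51265 >1
Interval (-0.8929, 0).

(-0.8929,0); λ=-5 ⇒ h* = (25/28)/5 = 0.1786.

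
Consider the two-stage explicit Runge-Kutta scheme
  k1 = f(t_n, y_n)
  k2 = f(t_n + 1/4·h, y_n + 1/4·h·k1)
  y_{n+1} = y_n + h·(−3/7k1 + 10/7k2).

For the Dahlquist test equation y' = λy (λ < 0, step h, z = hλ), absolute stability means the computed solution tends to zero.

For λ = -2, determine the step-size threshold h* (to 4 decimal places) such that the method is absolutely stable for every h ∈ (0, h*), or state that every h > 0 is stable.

Set f=λy, z=hλ:
  k1=λy_n ⇒ h·k1=z·y_n;  k2=λ(1+1/4z)y_n ⇒ h·k2=z(1+1/4z)y_n
  y_{n+1}/y_n = 1 − 3/7z + 10/7z(1+1/4z) = 1 + z + 5/14z²
  R(z) = 1 + z + 5/14z².

Solve |R(x)|<1 on ℝ⁻.
x=-1.4: |R|=0.3000
R=1: x+5/14x²=0 ⇒ x=−14/5=-2.8000; min R=1−1/(4·5/14)=0.3000>−1
Confirm numerically:
  x=-2.677: |R|=0.88240 <1
  x=-2.324: |R|=0.60492 <1
  x=-2.145: |R|=0.49822 <1
  x=-1.826: |R|=0.36481 <1
  x=-3.362: |R|=1.67480 >1
  x=-3.085: |R|=1.31401 >1
  x=-2.838: |R|=1.03852 >1
So |R|<1 on (-2.8000, 0).

(-2.8000,0); λ=-2 ⇒ h* = (14/5)/2 = 1.4000.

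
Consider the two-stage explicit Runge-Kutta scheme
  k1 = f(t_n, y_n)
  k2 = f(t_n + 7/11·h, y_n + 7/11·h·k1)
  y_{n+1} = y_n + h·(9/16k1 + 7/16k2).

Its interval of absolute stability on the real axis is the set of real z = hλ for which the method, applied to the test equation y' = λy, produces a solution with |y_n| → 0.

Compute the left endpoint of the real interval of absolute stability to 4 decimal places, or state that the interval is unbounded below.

Test eqn y'=λy, z=hλ:
  k1=λy_n ⇒ h·k1=z·y_n;  k2=λ(1+7/11z)y_n ⇒ h·k2=z(1+7/11z)y_n
  y_{n+1}/y_n = 1 + 9/16z + 7/16z(1+7/11z) = 1 + z + 49/176z²
  Hence R(z) = 1 + z + 49/176z².

Boundary: |R(x)|=1, x<0.
x=-1.25: |R|=0.1850
R=1: x+49/176x²=0 ⇒ x=−176/49=-3.5918; min R=1−1/(4·49/176)=0.1020>−1
Confirm numerically:
  x=-2.707: |R|=0.33314 <1
  x=-2.388: |R|=0.19964 <1
  x=-2.048: |R|=0.11973 <1
  x=-4.008: |R|=1.46438 >1
  x=-3.807: |R|=1.22805 >1
  x=-3.797: |R|=1.21688 >1
Interval (-3.5918, 0).

z* = -3.5918.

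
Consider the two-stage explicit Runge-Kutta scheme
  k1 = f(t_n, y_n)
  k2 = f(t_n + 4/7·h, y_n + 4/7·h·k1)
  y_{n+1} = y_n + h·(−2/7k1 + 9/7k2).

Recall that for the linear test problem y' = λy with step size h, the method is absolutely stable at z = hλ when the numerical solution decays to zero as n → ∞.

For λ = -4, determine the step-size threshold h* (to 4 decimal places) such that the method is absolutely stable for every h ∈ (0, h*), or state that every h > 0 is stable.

(-1.3611,0); λ=-4 ⇒ h* = (49/36)/4 = 0.3403.

Test eqn y'=λy, z=hλ:
  k1=λy_n ⇒ h·k1=z·y_n;  k2=λ(1+4/7z)y_n ⇒ h·k2=z(1+4/7z)y_n
  y_{n+1}/y_n = 1 − 2/7z + 9/7z(1+4/7z) = 1 + z + 36/49z²
  R(z) = 1 + z + 36/49z².

Solve |R(x)|<1 on ℝ⁻.
x=-1.34: |R|=0.9792
R=1: x+36/49x²=0 ⇒ x=−49/36=-1.3611; min R=1−1/(4·36/49)=0.6597>−1
Confirm numerically:
  x=-1.041: |R|=0.75517 <1
  x=-0.934: |R|=0.70691 <1
  x=-0.875: |R|=0.68750 <1
  x=-0.841: |R|=0.67864 <1
  x=-1.650: |R|=1.35020 >1
  x=-1.583: |R|=1.25806 >1
  x=-1.446: |R|=1.09018 >1
Stable set (-1.3611, 0).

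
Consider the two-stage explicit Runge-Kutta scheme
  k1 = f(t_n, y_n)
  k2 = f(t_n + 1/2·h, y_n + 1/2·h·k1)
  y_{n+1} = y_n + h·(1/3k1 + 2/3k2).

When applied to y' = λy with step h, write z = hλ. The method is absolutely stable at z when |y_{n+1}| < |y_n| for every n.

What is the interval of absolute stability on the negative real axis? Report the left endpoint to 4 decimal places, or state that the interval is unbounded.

(-3.0000, 0).

On y'=λy, z=hλ:
  k1=λy_n ⇒ h·k1=z·y_n;  k2=λ(1+1/2z)y_n ⇒ h·k2=z(1+1/2z)y_n
  y_{n+1}/y_n = 1 + 1/3z + 2/3z(1+1/2z) = 1 + z + 1/3z²
  so R(z) = 1 + z + 1/3z².

Find x<0 with |R(x)|<1.
x=-1.59: |R|=0.2527
R=1: x+1/3x²=0 ⇒ x=−3=-3.0000; min R=1−1/(4·1/3)=0.2500>−1
Confirm numerically:
  x=-2.969: |R|=0.96932 <1
  x=-2.556: |R|=0.62171 <1
  x=-2.270: |R|=0.44763 <1
  x=-2.133: |R|=0.38356 <1
  x=-3.446: |R|=1.51231 >1
  x=-3.350: |R|=1.39083 >1
  x=-3.049: |R|=1.04980 >1
Stable set (-3.0000, 0).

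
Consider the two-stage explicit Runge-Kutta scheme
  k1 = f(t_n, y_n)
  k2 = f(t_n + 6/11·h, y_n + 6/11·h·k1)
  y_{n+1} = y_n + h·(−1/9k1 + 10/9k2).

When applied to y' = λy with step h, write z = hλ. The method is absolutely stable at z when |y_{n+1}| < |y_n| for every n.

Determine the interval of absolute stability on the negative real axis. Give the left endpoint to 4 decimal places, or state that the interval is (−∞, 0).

z∈(-1.6500,0).

Test eqn y'=λy, z=hλ:
  k1=λy_n ⇒ h·k1=z·y_n;  k2=λ(1+6/11z)y_n ⇒ h·k2=z(1+6/11z)y_n
  y_{n+1}/y_n = 1 − 1/9z + 10/9z(1+6/11z) = 1 + z + 20/33z²
  Hence R(z) = 1 + z + 20/33z².

Solve |R(x)|<1 on ℝ⁻.
x=-1.17: |R|=0.6596
R=1: x+20/33x²=0 ⇒ x=−33/20=-1.6500; min R=1−1/(4·20/33)=0.5875>−1
Confirm numerically:
  x=-1.549: |R|=0.90518 <1
  x=-1.339: |R|=0.74762 <1
  x=-1.121: |R|=0.64060 <1
  x=-2.213: |R|=1.75510 >1
  x=-1.992: |R|=1.41289 >1
Interval (-1.6500, 0).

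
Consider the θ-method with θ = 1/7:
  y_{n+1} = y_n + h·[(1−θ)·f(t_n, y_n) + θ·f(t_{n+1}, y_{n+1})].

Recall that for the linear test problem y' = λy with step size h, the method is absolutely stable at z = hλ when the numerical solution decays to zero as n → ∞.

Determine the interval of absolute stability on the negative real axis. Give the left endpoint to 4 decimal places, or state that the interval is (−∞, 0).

Set f=λy, z=hλ:
  y_{n+1} = y_n + z·[6/7·y_n + 1/7·y_{n+1}] ⇒ (1 − 1/7z)y_{n+1} = (1 + 6/7z)y_n
  so R(z) = (1 + 6/7z)/(1 − 1/7z).

Boundary: |R(x)|=1, x<0.
x=-0.43: |R|=0.5949
R=−1: 1+6/7x = −1+1/7x ⇒ -5/7x=2 ⇒ x=2/(-5/7)=-2.8000
Confirm numerically:
  x=-2.378: |R|=0.77501 <1
  x=-1.870: |R|=0.47576 <1
  x=-1.838: |R|=0.45576 <1
  x=-1.629: |R|=0.32147 <1
  x=-3.187: |R|=1.18995 >1
  x=-3.173: |R|=1.18333 >1
  x=-3.146: |R|=1.17051 >1
Stable set (-2.8000, 0).

z∈(-2.8000,0).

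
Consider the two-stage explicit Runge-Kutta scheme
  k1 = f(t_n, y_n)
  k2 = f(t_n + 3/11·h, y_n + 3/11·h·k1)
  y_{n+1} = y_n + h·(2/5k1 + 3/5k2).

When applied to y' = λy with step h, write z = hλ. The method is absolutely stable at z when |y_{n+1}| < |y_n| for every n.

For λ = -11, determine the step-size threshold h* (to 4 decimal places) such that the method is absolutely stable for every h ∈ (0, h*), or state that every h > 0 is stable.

(-6.1111,0); λ=-11 ⇒ h* = (55/9)/11 = 0.5556.

Test eqn y'=λy, z=hλ:
  k1=λy_n ⇒ h·k1=z·y_n;  k2=λ(1+3/11z)y_n ⇒ h·k2=z(1+3/11z)y_n
  y_{n+1}/y_n = 1 + 2/5z + 3/5z(1+3/11z) = 1 + z + 9/55z²
  R(z) = 1 + z + 9/55z².

Solve |R(x)|<1 on ℝ⁻.
x=-1.11: |R|=0.0916
R=1: x+9/55x²=0 ⇒ x=−55/9=-6.1111; min R=1−1/(4·9/55)=-0.5278>−1
Confirm numerically:
  x=-5.198: |R|=0.22332 <1
  x=-4.912: |R|=0.03618 <1
  x=-3.383: |R|=0.51023 <1
  x=-6.480: |R|=1.39116 >1
  x=-6.307: |R|=1.20217 >1
Interval (-6.1111, 0).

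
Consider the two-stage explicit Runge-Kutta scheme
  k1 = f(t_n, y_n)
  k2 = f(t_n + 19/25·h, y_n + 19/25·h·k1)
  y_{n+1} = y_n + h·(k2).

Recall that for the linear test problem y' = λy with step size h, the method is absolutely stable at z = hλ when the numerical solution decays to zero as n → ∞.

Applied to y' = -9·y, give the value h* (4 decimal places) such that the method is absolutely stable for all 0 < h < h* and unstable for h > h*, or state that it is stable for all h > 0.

Set f=λy, z=hλ:
  k1=λy_n ⇒ h·k1=z·y_n;  k2=λ(1+19/25z)y_n ⇒ h·k2=z(1+19/25z)y_n
  y_{n+1}/y_n = 1 + z(1+19/25z) = 1 + z + 19/25z²
  so R(z) = 1 + z + 19/25z².

Need |R(x)|<1, x<0.
x=-0.9: |R|=0.7156
R=1: x+19/25x²=0 ⇒ x=−25/19=-1.3158; min R=1−1/(4·19/25)=0.6711>−1
Confirm numerically:
  x=-1.127: |R|=0.83830 <1
  x=-1.008: |R|=0.76421 <1
  x=-0.872: |R|=0.70589 <1
  x=-0.760: |R|=0.67898 <1
  x=-1.534: |R|=1.25440 >1
  x=-1.368: |R|=1.05428 >1
Stable set (-1.3158, 0).

(-1.3158,0); λ=-9 ⇒ h* = (25/19)/9 = 0.1462.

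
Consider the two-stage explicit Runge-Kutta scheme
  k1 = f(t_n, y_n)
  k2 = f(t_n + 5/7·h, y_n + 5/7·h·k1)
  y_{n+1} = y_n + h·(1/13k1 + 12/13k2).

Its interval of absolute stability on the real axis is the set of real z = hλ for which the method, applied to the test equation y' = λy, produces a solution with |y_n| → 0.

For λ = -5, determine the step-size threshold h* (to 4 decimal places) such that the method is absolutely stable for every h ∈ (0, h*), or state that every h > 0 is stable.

Test eqn y'=λy, z=hλ:
  k1=λy_n ⇒ h·k1=z·y_n;  k2=λ(1+5/7z)y_n ⇒ h·k2=z(1+5/7z)y_n
  y_{n+1}/y_n = 1 + 1/13z + 12/13z(1+5/7z) = 1 + z + 60/91z²
  R(z) = 1 + z + 60/91z².

Find x<0 with |R(x)|<1.
x=-1.27: |R|=0.7935
R=1: x+60/91x²=0 ⇒ x=−91/60=-1.5167; min R=1−1/(4·60/91)=0.6208>−1
Confirm numerically:
  x=-1.247: |R|=0.77828 <1
  x=-1.129: |R|=0.71142 <1
  x=-0.824: |R|=0.62368 <1
  x=-0.662: |R|=0.62695 <1
  x=-1.870: |R|=1.43565 >1
  x=-1.738: |R|=1.25363 >1
  x=-1.544: |R|=1.02783 >1
Interval (-1.5167, 0).

(-1.5167,0); λ=-5 ⇒ h* = (91/60)/5 = 0.3033.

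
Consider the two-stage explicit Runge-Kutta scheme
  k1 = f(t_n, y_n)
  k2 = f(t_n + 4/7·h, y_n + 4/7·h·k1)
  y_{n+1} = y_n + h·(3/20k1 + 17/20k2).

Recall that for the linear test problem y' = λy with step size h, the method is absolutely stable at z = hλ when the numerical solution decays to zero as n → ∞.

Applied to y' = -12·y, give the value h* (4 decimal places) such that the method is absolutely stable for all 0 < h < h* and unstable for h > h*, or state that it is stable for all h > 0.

Test eqn y'=λy, z=hλ:
  k1=λy_n ⇒ h·k1=z·y_n;  k2=λ(1+4/7z)y_n ⇒ h·k2=z(1+4/7z)y_n
  y_{n+1}/y_n = 1 + 3/20z + 17/20z(1+4/7z) = 1 + z + 17/35z²
  ⇒ R(z) = 1 + z + 17/35z².

Need |R(x)|<1, x<0.
x=-0.95: |R|=0.4884
R=1: x+17/35x²=0 ⇒ x=−35/17=-2.0588; min R=1−1/(4·17/35)=0.4853>−1
Confirm numerically:
  x=-1.959: |R|=0.90502 <1
  x=-1.692: |R|=0.69853 <1
  x=-1.608: |R|=0.64789 <1
  x=-2.531: |R|=1.58047 >1
  x=-2.198: |R|=1.14858 >1
Stable set (-2.0588, 0).

(-2.0588,0); λ=-12 ⇒ h* = (35/17)/12 = 0.1716.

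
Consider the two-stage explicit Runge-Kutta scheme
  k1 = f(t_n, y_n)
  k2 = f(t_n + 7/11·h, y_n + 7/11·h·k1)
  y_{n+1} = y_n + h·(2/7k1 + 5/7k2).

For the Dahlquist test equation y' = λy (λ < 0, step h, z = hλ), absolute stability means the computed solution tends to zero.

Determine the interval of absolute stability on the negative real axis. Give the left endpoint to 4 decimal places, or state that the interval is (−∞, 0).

Test eqn y'=λy, z=hλ:
  k1=λy_n ⇒ h·k1=z·y_n;  k2=λ(1+7/11z)y_n ⇒ h·k2=z(1+7/11z)y_n
  y_{n+1}/y_n = 1 + 2/7z + 5/7z(1+7/11z) = 1 + z + 5/11z²
  so R(z) = 1 + z + 5/11z².

Need |R(x)|<1, x<0.
x=-1.42: |R|=0.4965
R=1: x+5/11x²=0 ⇒ x=−11/5=-2.2000; min R=1−1/(4·5/11)=0.4500>−1
Confirm numerically:
  x=-1.767: |R|=0.65222 <1
  x=-1.729: |R|=0.62984 <1
  x=-1.584: |R|=0.55648 <1
  x=-2.650: |R|=1.54205 >1
  x=-2.629: |R|=1.51266 >1
  x=-2.454: |R|=1.28333 >1
Interval (-2.2000, 0).

(-2.2000, 0).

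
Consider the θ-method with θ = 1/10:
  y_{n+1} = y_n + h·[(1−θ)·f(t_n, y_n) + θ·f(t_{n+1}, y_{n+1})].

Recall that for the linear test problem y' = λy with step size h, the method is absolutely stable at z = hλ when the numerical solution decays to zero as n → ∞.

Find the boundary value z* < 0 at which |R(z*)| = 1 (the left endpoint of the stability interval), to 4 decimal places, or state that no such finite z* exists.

On y'=λy, z=hλ:
  y_{n+1} = y_n + z·[9/10·y_n + 1/10·y_{n+1}] ⇒ (1 − 1/10z)y_{n+1} = (1 + 9/10z)y_n
  ⇒ R(z) = (1 + 9/10z)/(1 − 1/10z).

Need |R(x)|<1, x<0.
x=-1.16: |R|=0.0394
R=−1: 1+9/10x = −1+1/10x ⇒ -4/5x=2 ⇒ x=2/(-4/5)=-2.5000
Confirm numerically:
  x=-2.191: |R|=0.79723 <1
  x=-1.918: |R|=0.60933 <1
  x=-1.789: |R|=0.51752 <1
  x=-1.698: |R|=0.45153 <1
  x=-3.074: |R|=1.35123 >1
  x=-2.823: |R|=1.20151 >1
  x=-2.598: |R|=1.06223 >1
So |R|<1 on (-2.5000, 0).

z* = -2.5000.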